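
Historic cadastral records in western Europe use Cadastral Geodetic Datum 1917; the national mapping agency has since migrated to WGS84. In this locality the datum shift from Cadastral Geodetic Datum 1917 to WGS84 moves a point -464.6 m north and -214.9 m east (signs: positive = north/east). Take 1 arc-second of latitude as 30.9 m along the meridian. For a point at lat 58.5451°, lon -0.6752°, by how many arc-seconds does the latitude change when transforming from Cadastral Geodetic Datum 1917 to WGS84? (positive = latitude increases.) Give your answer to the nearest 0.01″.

1″ of latitude = 30.90 m, so Δφ = -464.6 / 30.90 = -15.036″.

Δφ = -15.04″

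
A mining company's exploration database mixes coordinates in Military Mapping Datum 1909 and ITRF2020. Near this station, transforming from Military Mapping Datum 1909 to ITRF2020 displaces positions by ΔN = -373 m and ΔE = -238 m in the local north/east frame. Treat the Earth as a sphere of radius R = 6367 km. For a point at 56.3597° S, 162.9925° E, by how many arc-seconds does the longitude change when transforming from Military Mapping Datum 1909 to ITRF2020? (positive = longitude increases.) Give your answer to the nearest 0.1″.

At latitude -56.3597°, cos φ = 0.553977.
One radian of longitude at latitude φ spans R cos φ, so Δλ = ΔE / (R cos φ) = -238.0 / (6367000 × 0.553977) = -6.7476e-05 rad = -13.918″.

Δλ = -13.9″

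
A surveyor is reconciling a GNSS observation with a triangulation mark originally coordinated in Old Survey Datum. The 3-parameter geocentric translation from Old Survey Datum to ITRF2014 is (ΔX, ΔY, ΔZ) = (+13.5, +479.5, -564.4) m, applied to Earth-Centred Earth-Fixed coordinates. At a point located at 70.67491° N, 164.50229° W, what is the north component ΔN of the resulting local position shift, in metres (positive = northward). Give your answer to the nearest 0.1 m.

At φ = 70.67491°, λ = -164.50229°: sin φ = 0.943656, cos φ = 0.330928, sin λ = -0.267200, cos λ = -0.963641.
ΔN = −sin φ cos λ·ΔX − sin φ sin λ·ΔY + cos φ·ΔZ = −(0.943656)(-0.963641)(13.5) − (0.943656)(-0.267200)(479.5) + (0.330928)(-564.4) = -53.60 m.

ΔN = -53.6 m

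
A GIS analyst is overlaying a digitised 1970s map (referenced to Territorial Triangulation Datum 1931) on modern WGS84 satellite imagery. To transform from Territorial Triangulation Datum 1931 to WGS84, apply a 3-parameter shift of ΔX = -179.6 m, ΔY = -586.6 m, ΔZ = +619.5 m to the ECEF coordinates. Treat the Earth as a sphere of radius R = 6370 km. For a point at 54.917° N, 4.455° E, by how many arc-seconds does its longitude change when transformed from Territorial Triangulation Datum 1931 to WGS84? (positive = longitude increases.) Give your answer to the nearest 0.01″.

sin φ = 0.818320, cos φ = 0.574762, sin λ = 0.077676, cos λ = 0.996979.
East component: ΔE = −sin λ·ΔX + cos λ·ΔY = −(0.077676)(-179.6) + (0.996979)(-586.6) = -570.88 m.
1° of latitude spans πR/180 = 111177 m; at latitude φ, 1° of longitude spans that × cos φ = 63900.6 m, so Δλ = -570.88 / 63900.6 × 3600 = -32.162″.

Δλ = -32.16″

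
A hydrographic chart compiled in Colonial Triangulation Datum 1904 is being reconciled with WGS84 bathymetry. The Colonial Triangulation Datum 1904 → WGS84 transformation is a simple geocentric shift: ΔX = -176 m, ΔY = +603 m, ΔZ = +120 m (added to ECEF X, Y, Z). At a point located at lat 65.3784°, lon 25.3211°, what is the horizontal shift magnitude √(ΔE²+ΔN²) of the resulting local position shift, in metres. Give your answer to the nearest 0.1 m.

At φ = 65.3784°, λ = 25.3211°: sin φ = 0.909079, cos φ = 0.416624, sin λ = 0.427691, cos λ = 0.903925.
ΔE = −sin λ·ΔX + cos λ·ΔY = −(0.427691)·(-176) + (0.903925)·(603) = 620.34 m.
ΔN = −sin φ cos λ·ΔX − sin φ sin λ·ΔY + cos φ·ΔZ = −(0.909079)(0.903925)(-176) − (0.909079)(0.427691)(603) + (0.416624)(120) = -39.83 m.
Horizontal magnitude = √(ΔE² + ΔN²) = √(620.34² + (-39.83)²) = 621.62 m.

621.6 m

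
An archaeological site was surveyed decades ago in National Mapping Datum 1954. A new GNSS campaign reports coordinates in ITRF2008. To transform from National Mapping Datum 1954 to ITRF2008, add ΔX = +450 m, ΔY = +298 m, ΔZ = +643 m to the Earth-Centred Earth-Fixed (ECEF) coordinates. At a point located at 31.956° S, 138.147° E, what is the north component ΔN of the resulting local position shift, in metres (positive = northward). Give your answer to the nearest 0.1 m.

ΔN = 473.4 m

The local north axis is (−sin φ cos λ, −sin φ sin λ, cos φ), giving ΔN = -177.403 + 105.235 + 545.556 = 473.39 m.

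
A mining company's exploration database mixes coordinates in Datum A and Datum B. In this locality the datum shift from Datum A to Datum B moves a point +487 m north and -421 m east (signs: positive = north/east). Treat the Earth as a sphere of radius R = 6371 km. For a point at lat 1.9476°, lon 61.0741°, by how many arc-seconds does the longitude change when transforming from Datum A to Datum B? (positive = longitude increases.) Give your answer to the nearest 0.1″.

At latitude 1.9476°, cos φ = 0.999422.
One radian of longitude at latitude φ spans R cos φ, so Δλ = ΔE / (R cos φ) = -421.0 / (6371000 × 0.999422) = -6.6119e-05 rad = -13.638″.

Δλ = -13.6″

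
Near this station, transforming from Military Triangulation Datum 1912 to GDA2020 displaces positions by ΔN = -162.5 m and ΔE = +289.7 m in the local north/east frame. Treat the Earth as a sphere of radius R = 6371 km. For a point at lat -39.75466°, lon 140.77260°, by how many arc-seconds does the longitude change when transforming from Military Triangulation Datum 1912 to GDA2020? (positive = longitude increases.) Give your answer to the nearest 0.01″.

Δλ = 12.20″

At latitude -39.75466°, cos φ = 0.768790.
One radian of longitude at latitude φ spans R cos φ, so Δλ = ΔE / (R cos φ) = 289.7 / (6371000 × 0.768790) = 5.9147e-05 rad = 12.200″.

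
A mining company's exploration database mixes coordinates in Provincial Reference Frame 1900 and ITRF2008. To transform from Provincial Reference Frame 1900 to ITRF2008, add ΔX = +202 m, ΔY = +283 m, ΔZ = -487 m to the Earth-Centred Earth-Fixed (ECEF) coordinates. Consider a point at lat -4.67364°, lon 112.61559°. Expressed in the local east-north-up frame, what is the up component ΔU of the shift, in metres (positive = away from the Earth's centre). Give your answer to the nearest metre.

ΔU = 223 m

The local up (radial) axis is (cos φ cos λ, cos φ sin λ, sin φ), giving ΔU = -77.420 + 260.370 + 39.681 = 222.63 m.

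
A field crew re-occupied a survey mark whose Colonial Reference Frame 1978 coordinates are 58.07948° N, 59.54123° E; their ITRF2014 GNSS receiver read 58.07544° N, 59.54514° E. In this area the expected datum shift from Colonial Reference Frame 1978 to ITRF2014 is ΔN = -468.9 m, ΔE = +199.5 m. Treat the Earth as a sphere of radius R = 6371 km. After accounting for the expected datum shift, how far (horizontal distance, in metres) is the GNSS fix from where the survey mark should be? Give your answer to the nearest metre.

36 m

Observed coordinate differences: Δφ = -0.00404°, Δλ = +0.00391°.
Converting to metres (1° lat = 111195 m, cos φ = 0.528742): observed ΔN = -449.2 m, observed ΔE = 229.9 m.
Subtracting the expected shift leaves a residual of -449.2 − (-468.9) = 19.7 m north and 229.9 − (199.5) = 30.4 m east.
Residual distance = √(19.7² + 30.4²) = 36.2 m.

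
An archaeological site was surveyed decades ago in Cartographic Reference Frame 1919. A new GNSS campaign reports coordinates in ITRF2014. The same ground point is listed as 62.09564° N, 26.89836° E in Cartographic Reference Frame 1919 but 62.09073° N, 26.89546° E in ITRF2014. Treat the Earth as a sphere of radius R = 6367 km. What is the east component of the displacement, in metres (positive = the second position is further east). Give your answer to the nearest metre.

Δφ = 62.09073° − 62.09564° = -0.00491°; Δλ = 26.89546° − 26.89836° = -0.00290°.
1° along a meridian = πR/180 = 111125 m.
ΔN = Δφ × 111125 = -545.6 m; ΔE = Δλ × 111125 × cos(62.09564°) = -0.00290 × 111125 × 0.467997 = -150.8 m.

ΔE = -151 m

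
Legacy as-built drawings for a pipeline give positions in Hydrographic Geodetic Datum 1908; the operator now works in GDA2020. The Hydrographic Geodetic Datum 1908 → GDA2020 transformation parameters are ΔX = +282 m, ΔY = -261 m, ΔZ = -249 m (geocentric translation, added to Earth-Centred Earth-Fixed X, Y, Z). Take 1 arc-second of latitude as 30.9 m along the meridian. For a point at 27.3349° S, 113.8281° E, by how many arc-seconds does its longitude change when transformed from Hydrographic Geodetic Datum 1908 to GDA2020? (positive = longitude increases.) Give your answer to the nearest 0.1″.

Δλ = -5.6″

sin φ = -0.459191, cos φ = 0.888338, sin λ = 0.914762, cos λ = -0.403994.
East component: ΔE = −sin λ·ΔX + cos λ·ΔY = −(0.914762)(282) + (-0.403994)(-261) = -152.52 m.
1° of latitude spans 3600 × 30.90 = 111240 m; at latitude φ, 1° of longitude spans that × cos φ = 98818.7 m, so Δλ = -152.52 / 98818.7 × 3600 = -5.556″.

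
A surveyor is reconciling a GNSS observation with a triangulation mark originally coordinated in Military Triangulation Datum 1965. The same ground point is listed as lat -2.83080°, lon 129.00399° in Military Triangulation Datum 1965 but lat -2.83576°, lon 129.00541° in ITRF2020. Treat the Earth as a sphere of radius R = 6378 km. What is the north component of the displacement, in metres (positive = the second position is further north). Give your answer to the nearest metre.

ΔN = -552 m

Δφ = -2.83576° − -2.83080° = -0.00496°; Δλ = 129.00541° − 129.00399° = +0.00142°.
1° along a meridian = πR/180 = 111317 m.
ΔN = Δφ × 111317 = -552.1 m; ΔE = Δλ × 111317 × cos(-2.83080°) = +0.00142 × 111317 × 0.998780 = 157.9 m.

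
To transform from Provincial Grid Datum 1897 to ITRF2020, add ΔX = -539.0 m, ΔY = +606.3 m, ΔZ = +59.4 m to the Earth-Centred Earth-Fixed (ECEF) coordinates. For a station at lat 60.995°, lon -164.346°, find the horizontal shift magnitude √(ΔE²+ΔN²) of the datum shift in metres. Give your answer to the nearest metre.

782 m

The local east axis at (φ, λ) is (−sin λ, cos λ, 0), so ΔE = −sin(-164.346°)·(-539.0) + cos(-164.346°)·606.3 = -729.25 m.
The local north axis is (−sin φ cos λ, −sin φ sin λ, cos φ), giving ΔN = -453.912 + 143.078 + 28.802 = -282.03 m.
Horizontal magnitude = √(ΔE² + ΔN²) = √((-729.25)² + (-282.03)²) = 781.89 m.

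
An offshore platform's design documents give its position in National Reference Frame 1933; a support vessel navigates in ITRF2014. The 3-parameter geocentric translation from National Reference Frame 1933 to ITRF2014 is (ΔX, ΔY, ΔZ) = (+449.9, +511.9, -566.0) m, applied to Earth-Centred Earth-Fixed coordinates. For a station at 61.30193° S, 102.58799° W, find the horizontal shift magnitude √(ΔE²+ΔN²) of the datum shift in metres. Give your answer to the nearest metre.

861 m

The local east axis at (φ, λ) is (−sin λ, cos λ, 0), so ΔE = −sin(-102.58799°)·449.9 + cos(-102.58799°)·511.9 = 327.52 m.
The local north axis is (−sin φ cos λ, −sin φ sin λ, cos φ), giving ΔN = -86.006 − 438.226 − 271.790 = -796.02 m.
Horizontal magnitude = √(ΔE² + ΔN²) = √(327.52² + (-796.02)²) = 860.77 m.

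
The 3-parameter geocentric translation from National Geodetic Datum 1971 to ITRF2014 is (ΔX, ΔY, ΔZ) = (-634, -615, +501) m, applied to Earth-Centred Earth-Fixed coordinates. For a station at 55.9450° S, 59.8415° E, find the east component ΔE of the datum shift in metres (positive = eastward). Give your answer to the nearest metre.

ΔE = 239 m

At φ = -55.9450°, λ = 59.8415°: sin φ = -0.828500, cos φ = 0.559988, sin λ = 0.864639, cos λ = 0.502394.
ΔE = −sin λ·ΔX + cos λ·ΔY = −(0.864639)·(-634) + (0.502394)·(-615) = 239.21 m.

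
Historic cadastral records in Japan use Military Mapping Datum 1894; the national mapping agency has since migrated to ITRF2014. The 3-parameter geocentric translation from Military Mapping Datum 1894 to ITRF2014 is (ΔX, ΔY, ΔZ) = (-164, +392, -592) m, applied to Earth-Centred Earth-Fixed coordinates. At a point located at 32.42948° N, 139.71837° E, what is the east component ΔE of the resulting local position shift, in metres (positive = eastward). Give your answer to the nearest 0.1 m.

ΔE = -193.0 m

At φ = 32.42948°, λ = 139.71837°: sin φ = 0.536261, cos φ = 0.844052, sin λ = 0.646545, cos λ = -0.762876.
ΔE = −sin λ·ΔX + cos λ·ΔY = −(0.646545)·(-164) + (-0.762876)·(392) = -193.01 m.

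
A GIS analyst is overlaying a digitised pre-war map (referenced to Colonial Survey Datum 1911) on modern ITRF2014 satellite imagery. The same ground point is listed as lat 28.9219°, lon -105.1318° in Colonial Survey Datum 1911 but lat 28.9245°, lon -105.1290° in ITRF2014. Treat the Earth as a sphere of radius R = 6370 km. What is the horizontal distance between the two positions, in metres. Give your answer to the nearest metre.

397 m

Δφ = 28.9245° − 28.9219° = +0.0026°; Δλ = -105.1290° − -105.1318° = +0.0028°.
1° along a meridian = πR/180 = 111177 m.
ΔN = Δφ × 111177 = 289.1 m; ΔE = Δλ × 111177 × cos(28.9219°) = +0.0028 × 111177 × 0.875280 = 272.5 m.
Distance = √(ΔE² + ΔN²) = √(272.5² + 289.1²) = 397.2 m.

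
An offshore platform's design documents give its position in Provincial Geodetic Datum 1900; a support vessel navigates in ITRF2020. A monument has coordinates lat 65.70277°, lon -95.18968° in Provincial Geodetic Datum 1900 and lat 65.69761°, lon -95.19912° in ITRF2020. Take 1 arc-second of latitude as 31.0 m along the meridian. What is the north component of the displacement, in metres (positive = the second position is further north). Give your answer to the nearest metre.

Δφ = 65.69761° − 65.70277° = -0.00516°; Δλ = -95.19912° − -95.18968° = -0.00944°.
1° of latitude = 3600 × 31.00 = 111600 m.
ΔN = Δφ × 111600 = -575.9 m; ΔE = Δλ × 111600 × cos(65.70277°) = -0.00944 × 111600 × 0.411470 = -433.5 m.

ΔN = -576 m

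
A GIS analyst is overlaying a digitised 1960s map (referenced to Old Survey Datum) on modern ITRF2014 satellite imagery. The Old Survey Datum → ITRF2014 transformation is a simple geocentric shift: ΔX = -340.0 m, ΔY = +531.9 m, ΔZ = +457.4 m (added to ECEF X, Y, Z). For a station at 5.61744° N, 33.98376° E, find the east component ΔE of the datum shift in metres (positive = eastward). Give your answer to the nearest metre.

ΔE = 631 m

The local east axis at (φ, λ) is (−sin λ, cos λ, 0), so ΔE = −sin(33.98376°)·(-340.0) + cos(33.98376°)·531.9 = 631.10 m.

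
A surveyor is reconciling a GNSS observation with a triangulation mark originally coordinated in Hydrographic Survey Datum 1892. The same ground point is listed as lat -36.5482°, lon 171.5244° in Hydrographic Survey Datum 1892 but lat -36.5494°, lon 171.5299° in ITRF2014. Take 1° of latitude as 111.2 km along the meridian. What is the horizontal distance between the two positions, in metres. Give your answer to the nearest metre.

Δφ = -36.5494° − -36.5482° = -0.0012°; Δλ = 171.5299° − 171.5244° = +0.0055°.
ΔN = Δφ × 111200 = -133.4 m; ΔE = Δλ × 111200 × cos(-36.5482°) = +0.0055 × 111200 × 0.803356 = 491.3 m.
Distance = √(ΔE² + ΔN²) = √(491.3² + (-133.4)²) = 509.1 m.

509 m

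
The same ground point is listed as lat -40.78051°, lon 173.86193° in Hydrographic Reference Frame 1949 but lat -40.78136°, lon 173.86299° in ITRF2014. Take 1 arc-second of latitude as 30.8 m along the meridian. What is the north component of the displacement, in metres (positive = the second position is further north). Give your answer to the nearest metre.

ΔN = -94 m

Δφ = -40.78136° − -40.78051° = -0.00085°; Δλ = 173.86299° − 173.86193° = +0.00106°.
1° of latitude = 3600 × 30.80 = 110880 m.
ΔN = Δφ × 110880 = -94.2 m; ΔE = Δλ × 110880 × cos(-40.78051°) = +0.00106 × 110880 × 0.757217 = 89.0 m.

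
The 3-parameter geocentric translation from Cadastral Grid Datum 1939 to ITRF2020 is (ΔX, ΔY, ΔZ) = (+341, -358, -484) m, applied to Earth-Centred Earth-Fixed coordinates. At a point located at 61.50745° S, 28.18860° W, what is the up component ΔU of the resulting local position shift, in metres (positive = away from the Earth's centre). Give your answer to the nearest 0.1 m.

ΔU = 649.4 m

At φ = -61.50745°, λ = -28.18860°: sin φ = -0.878879, cos φ = 0.477044, sin λ = -0.472375, cos λ = 0.881397.
ΔU = cos φ cos λ·ΔX + cos φ sin λ·ΔY + sin φ·ΔZ = (0.477044)(0.881397)(341) + (0.477044)(-0.472375)(-358) + (-0.878879)(-484) = 649.43 m.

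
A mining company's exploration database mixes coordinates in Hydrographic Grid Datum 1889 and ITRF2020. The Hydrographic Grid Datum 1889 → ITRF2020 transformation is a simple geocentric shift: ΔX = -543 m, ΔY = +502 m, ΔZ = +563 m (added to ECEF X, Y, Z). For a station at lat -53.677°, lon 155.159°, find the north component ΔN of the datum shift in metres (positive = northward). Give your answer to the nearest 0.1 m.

ΔN = 900.4 m

At φ = -53.677°, λ = 155.159°: sin φ = -0.805691, cos φ = 0.592337, sin λ = 0.420102, cos λ = -0.907477.
ΔN = −sin φ cos λ·ΔX − sin φ sin λ·ΔY + cos φ·ΔZ = −(-0.805691)(-0.907477)(-543) − (-0.805691)(0.420102)(502) + (0.592337)(563) = 900.41 m.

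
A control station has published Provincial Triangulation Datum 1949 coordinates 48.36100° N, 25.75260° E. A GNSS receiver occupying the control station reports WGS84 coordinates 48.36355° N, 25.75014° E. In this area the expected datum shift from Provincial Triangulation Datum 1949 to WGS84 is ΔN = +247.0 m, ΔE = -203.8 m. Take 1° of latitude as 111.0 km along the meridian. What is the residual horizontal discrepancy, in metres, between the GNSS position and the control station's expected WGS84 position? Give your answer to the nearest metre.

42 m

Observed coordinate differences: Δφ = +0.00255°, Δλ = -0.00246°.
Converting to metres (1° lat = 111000 m, cos φ = 0.664435): observed ΔN = 283.0 m, observed ΔE = -181.4 m.
Subtracting the expected shift leaves a residual of 283.0 − (247.0) = 36.0 m north and -181.4 − (-203.8) = 22.4 m east.
Residual distance = √(36.0² + 22.4²) = 42.4 m.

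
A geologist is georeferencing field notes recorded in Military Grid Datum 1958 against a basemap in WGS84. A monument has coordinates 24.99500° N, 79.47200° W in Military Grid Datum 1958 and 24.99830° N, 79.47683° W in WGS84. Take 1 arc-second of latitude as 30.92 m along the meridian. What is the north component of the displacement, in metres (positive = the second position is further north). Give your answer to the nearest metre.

Δφ = 24.99830° − 24.99500° = +0.00330°; Δλ = -79.47683° − -79.47200° = -0.00483°.
1° of latitude = 3600 × 30.92 = 111312 m.
ΔN = Δφ × 111312 = 367.3 m; ΔE = Δλ × 111312 × cos(24.99500°) = -0.00483 × 111312 × 0.906345 = -487.3 m.

ΔN = 367 m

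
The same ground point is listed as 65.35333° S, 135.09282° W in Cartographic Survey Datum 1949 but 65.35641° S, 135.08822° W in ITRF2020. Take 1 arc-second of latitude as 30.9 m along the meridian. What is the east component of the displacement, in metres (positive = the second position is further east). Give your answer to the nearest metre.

Δφ = -65.35641° − -65.35333° = -0.00308°; Δλ = -135.08822° − -135.09282° = +0.00460°.
1° of latitude = 3600 × 30.90 = 111240 m.
ΔN = Δφ × 111240 = -342.6 m; ΔE = Δλ × 111240 × cos(-65.35333°) = +0.00460 × 111240 × 0.417021 = 213.4 m.

ΔE = 213 m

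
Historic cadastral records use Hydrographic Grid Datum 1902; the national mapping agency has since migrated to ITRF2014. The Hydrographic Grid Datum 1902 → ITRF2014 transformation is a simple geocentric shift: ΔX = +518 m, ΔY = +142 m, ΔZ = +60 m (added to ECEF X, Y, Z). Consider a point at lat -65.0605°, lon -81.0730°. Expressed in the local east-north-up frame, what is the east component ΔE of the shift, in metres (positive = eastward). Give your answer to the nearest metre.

The local east axis at (φ, λ) is (−sin λ, cos λ, 0), so ΔE = −sin(-81.0730°)·518 + cos(-81.0730°)·142 = 533.76 m.

ΔE = 534 m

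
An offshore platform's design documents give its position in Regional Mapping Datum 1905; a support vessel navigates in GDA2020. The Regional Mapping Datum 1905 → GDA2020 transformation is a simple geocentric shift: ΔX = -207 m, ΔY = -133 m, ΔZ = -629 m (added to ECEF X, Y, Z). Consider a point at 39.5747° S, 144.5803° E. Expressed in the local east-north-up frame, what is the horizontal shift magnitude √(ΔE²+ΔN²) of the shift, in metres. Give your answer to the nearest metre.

At φ = -39.5747°, λ = 144.5803°: sin φ = -0.637084, cos φ = 0.770795, sin λ = 0.579561, cos λ = -0.814929.
ΔE = −sin λ·ΔX + cos λ·ΔY = −(0.579561)·(-207) + (-0.814929)·(-133) = 228.35 m.
ΔN = −sin φ cos λ·ΔX − sin φ sin λ·ΔY + cos φ·ΔZ = −(-0.637084)(-0.814929)(-207) − (-0.637084)(0.579561)(-133) + (0.770795)(-629) = -426.47 m.
Horizontal magnitude = √(ΔE² + ΔN²) = √(228.35² + (-426.47)²) = 483.76 m.

484 m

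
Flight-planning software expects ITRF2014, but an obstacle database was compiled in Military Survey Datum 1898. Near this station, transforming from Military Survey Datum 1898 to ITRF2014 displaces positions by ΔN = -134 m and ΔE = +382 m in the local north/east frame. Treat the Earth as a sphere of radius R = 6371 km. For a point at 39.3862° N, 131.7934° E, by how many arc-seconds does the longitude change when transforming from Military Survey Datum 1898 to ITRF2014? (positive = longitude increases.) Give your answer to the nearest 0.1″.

At latitude 39.3862°, cos φ = 0.772886.
One radian of longitude at latitude φ spans R cos φ, so Δλ = ΔE / (R cos φ) = 382.0 / (6371000 × 0.772886) = 7.7578e-05 rad = 16.002″.

Δλ = 16.0″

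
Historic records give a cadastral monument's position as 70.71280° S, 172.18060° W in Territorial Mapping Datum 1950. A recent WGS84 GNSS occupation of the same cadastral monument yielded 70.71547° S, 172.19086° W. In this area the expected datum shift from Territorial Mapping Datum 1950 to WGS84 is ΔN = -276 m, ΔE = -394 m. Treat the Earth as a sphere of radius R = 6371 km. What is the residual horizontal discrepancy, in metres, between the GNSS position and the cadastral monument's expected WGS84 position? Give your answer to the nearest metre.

27 m

Observed coordinate differences: Δφ = -0.00267°, Δλ = -0.01026°.
Converting to metres (1° lat = 111195 m, cos φ = 0.330304): observed ΔN = -296.9 m, observed ΔE = -376.8 m.
Subtracting the expected shift leaves a residual of -296.9 − (-276) = -20.9 m north and -376.8 − (-394) = 17.2 m east.
Residual distance = √((-20.9)² + 17.2²) = 27.0 m.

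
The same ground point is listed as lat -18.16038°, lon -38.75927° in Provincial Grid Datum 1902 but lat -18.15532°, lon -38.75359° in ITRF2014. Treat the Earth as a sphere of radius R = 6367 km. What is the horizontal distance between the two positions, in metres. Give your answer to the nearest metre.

Δφ = -18.15532° − -18.16038° = +0.00506°; Δλ = -38.75359° − -38.75927° = +0.00568°.
1° along a meridian = πR/180 = 111125 m.
ΔN = Δφ × 111125 = 562.3 m; ΔE = Δλ × 111125 × cos(-18.16038°) = +0.00568 × 111125 × 0.950188 = 599.7 m.
Distance = √(ΔE² + ΔN²) = √(599.7² + 562.3²) = 822.1 m.

822 m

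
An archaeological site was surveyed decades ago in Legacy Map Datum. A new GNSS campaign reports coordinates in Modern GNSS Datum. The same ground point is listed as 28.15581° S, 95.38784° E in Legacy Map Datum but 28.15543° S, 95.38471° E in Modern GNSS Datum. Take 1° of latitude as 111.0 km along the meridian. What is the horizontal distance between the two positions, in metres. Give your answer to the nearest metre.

309 m

Δφ = -28.15543° − -28.15581° = +0.00038°; Δλ = 95.38471° − 95.38784° = -0.00313°.
ΔN = Δφ × 111000 = 42.2 m; ΔE = Δλ × 111000 × cos(-28.15581°) = -0.00313 × 111000 × 0.881668 = -306.3 m.
Distance = √(ΔE² + ΔN²) = √((-306.3)² + 42.2²) = 309.2 m.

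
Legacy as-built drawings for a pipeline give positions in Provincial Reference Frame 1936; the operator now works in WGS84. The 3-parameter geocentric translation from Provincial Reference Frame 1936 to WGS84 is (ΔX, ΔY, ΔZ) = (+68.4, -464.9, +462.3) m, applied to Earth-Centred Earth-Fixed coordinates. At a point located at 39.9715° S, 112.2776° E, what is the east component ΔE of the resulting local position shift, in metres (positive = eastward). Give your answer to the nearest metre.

ΔE = 113 m

The local east axis at (φ, λ) is (−sin λ, cos λ, 0), so ΔE = −sin(112.2776°)·68.4 + cos(112.2776°)·(-464.9) = 112.95 m.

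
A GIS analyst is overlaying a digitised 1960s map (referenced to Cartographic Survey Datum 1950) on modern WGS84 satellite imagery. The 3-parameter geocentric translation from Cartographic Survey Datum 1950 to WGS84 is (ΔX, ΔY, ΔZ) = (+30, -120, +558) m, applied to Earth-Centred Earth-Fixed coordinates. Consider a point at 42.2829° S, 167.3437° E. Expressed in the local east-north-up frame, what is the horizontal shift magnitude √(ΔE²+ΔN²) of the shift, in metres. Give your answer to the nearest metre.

391 m

At φ = -42.2829°, λ = 167.3437°: sin φ = -0.672792, cos φ = 0.739832, sin λ = 0.219102, cos λ = -0.975702.
ΔE = −sin λ·ΔX + cos λ·ΔY = −(0.219102)·(30) + (-0.975702)·(-120) = 110.51 m.
ΔN = −sin φ cos λ·ΔX − sin φ sin λ·ΔY + cos φ·ΔZ = −(-0.672792)(-0.975702)(30) − (-0.672792)(0.219102)(-120) + (0.739832)(558) = 375.44 m.
Horizontal magnitude = √(ΔE² + ΔN²) = √(110.51² + 375.44²) = 391.37 m.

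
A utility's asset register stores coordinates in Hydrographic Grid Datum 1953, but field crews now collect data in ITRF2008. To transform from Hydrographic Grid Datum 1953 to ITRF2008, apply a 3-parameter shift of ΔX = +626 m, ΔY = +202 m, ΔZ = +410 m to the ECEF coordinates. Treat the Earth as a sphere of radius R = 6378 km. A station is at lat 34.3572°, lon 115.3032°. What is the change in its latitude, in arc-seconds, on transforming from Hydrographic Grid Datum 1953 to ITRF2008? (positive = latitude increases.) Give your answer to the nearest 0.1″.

sin φ = 0.564350, cos φ = 0.825535, sin λ = 0.904059, cos λ = -0.427408.
North component: ΔN = −sin φ cos λ·ΔX − sin φ sin λ·ΔY + cos φ·ΔZ = −(0.564350)(-0.427408)(626) − (0.564350)(0.904059)(202) + (0.825535)(410) = 386.40 m.
1° of latitude spans πR/180 = 111317 m, so Δφ = 386.40 / 111317 × 3600 = 12.496″.

Δφ = 12.5″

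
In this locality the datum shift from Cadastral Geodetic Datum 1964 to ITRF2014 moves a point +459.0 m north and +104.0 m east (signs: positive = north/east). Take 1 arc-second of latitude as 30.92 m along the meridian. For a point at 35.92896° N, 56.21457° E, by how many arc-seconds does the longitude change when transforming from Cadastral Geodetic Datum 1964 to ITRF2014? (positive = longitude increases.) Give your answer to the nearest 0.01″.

Δλ = 4.15″

At latitude 35.92896°, cos φ = 0.809745.
1″ of longitude at this latitude = 30.92 × cos φ = 25.0373 m, so Δλ = 104.0 / 25.0373 = 4.154″.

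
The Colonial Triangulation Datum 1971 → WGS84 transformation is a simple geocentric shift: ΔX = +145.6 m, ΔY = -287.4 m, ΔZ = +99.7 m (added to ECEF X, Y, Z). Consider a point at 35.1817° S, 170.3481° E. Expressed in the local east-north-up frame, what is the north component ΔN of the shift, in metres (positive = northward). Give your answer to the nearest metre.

ΔN = -29 m

The local north axis is (−sin φ cos λ, −sin φ sin λ, cos φ), giving ΔN = -82.703 − 27.763 + 81.488 = -28.98 m.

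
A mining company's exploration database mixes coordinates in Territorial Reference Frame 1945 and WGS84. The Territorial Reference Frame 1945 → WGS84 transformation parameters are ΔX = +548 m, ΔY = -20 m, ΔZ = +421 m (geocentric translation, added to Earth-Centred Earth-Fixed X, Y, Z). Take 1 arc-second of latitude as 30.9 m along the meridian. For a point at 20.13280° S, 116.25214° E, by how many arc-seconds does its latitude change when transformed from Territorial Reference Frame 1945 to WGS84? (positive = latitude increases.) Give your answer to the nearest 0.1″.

Δφ = 9.9″

sin φ = -0.344197, cos φ = 0.938897, sin λ = 0.896856, cos λ = -0.442322.
North component: ΔN = −sin φ cos λ·ΔX − sin φ sin λ·ΔY + cos φ·ΔZ = −(-0.344197)(-0.442322)(548) − (-0.344197)(0.896856)(-20) + (0.938897)(421) = 305.67 m.
1° of latitude spans 3600 × 30.90 = 111240 m, so Δφ = 305.67 / 111240 × 3600 = 9.892″.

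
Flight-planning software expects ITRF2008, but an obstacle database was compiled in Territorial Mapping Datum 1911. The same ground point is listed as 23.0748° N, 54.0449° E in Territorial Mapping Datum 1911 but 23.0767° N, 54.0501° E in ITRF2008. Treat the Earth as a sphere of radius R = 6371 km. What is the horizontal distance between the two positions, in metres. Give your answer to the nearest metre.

Δφ = 23.0767° − 23.0748° = +0.0019°; Δλ = 54.0501° − 54.0449° = +0.0052°.
1° along a meridian = πR/180 = 111195 m.
ΔN = Δφ × 111195 = 211.3 m; ΔE = Δλ × 111195 × cos(23.0748°) = +0.0052 × 111195 × 0.919994 = 532.0 m.
Distance = √(ΔE² + ΔN²) = √(532.0² + 211.3²) = 572.4 m.

572 m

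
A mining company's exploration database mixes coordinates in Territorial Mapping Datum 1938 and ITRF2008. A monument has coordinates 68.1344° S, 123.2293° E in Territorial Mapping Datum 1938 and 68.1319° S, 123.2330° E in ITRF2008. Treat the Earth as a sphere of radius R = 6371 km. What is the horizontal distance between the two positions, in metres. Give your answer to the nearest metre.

Δφ = -68.1319° − -68.1344° = +0.0025°; Δλ = 123.2330° − 123.2293° = +0.0037°.
1° along a meridian = πR/180 = 111195 m.
ΔN = Δφ × 111195 = 278.0 m; ΔE = Δλ × 111195 × cos(-68.1344°) = +0.0037 × 111195 × 0.372431 = 153.2 m.
Distance = √(ΔE² + ΔN²) = √(153.2² + 278.0²) = 317.4 m.

317 m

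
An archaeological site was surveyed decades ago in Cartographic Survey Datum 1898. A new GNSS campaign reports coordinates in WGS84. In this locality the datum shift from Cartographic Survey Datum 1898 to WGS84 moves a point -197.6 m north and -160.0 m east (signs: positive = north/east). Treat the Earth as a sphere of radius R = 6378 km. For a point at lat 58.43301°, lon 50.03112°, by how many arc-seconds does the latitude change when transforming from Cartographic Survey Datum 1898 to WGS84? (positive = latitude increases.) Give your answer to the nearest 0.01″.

On a sphere of radius R, 1 rad of latitude = R, so Δφ = ΔN / R = -197.6 / 6378000 = -3.0981e-05 rad = -6.390″.

Δφ = -6.39″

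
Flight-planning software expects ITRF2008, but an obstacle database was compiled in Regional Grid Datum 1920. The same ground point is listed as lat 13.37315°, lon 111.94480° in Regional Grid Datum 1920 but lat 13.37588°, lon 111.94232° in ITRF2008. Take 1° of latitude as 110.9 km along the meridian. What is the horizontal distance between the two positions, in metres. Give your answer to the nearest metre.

404 m

Δφ = 13.37588° − 13.37315° = +0.00273°; Δλ = 111.94232° − 111.94480° = -0.00248°.
ΔN = Δφ × 110900 = 302.8 m; ΔE = Δλ × 110900 × cos(13.37315°) = -0.00248 × 110900 × 0.972884 = -267.6 m.
Distance = √(ΔE² + ΔN²) = √((-267.6)² + 302.8²) = 404.1 m.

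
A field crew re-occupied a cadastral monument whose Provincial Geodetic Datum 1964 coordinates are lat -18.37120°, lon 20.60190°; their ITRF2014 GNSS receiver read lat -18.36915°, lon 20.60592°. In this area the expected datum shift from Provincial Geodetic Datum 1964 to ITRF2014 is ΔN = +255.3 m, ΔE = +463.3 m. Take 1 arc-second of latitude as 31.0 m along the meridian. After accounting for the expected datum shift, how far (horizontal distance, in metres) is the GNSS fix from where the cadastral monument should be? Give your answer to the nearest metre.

46 m

Observed coordinate differences: Δφ = +0.00205°, Δλ = +0.00402°.
Converting to metres (1° lat = 111600 m, cos φ = 0.949035): observed ΔN = 228.8 m, observed ΔE = 425.8 m.
Subtracting the expected shift leaves a residual of 228.8 − (255.3) = -26.5 m north and 425.8 − (463.3) = -37.5 m east.
Residual distance = √((-26.5)² + (-37.5)²) = 46.0 m.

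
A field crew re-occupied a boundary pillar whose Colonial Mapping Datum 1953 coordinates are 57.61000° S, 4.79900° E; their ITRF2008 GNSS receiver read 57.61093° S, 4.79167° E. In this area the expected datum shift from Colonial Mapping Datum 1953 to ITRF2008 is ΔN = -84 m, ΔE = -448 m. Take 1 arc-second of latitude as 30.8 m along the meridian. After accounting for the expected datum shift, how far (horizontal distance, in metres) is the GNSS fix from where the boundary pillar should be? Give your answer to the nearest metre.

23 m

Observed coordinate differences: Δφ = -0.00093°, Δλ = -0.00733°.
Converting to metres (1° lat = 110880 m, cos φ = 0.535679): observed ΔN = -103.1 m, observed ΔE = -435.4 m.
Subtracting the expected shift leaves a residual of -103.1 − (-84) = -19.1 m north and -435.4 − (-448) = 12.6 m east.
Residual distance = √((-19.1)² + 12.6²) = 22.9 m.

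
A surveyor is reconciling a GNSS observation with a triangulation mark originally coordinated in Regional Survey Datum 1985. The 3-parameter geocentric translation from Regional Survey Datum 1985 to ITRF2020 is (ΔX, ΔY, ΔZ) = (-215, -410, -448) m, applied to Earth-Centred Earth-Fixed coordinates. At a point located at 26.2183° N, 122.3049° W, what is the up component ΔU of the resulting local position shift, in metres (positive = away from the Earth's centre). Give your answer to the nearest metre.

The local up (radial) axis is (cos φ cos λ, cos φ sin λ, sin φ), giving ΔU = 103.080 + 310.886 − 197.923 = 216.04 m.

ΔU = 216 m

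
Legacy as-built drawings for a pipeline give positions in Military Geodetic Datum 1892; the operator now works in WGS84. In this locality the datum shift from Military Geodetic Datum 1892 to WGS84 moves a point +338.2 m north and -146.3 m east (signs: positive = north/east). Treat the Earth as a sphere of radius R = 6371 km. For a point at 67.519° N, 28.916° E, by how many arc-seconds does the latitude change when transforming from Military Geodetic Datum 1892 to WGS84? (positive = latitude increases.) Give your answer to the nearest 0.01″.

Δφ = 10.95″

On a sphere of radius R, 1 rad of latitude = R, so Δφ = ΔN / R = 338.2 / 6371000 = 5.3084e-05 rad = 10.949″.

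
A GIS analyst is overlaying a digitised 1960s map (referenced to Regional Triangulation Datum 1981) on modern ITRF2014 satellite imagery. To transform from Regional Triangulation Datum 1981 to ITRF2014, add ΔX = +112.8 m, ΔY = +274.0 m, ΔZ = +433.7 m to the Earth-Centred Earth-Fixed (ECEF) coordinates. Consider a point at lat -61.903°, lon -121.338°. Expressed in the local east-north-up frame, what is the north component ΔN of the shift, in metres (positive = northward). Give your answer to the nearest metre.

At φ = -61.903°, λ = -121.338°: sin φ = -0.882152, cos φ = 0.470966, sin λ = -0.854114, cos λ = -0.520086.
ΔN = −sin φ cos λ·ΔX − sin φ sin λ·ΔY + cos φ·ΔZ = −(-0.882152)(-0.520086)(112.8) − (-0.882152)(-0.854114)(274.0) + (0.470966)(433.7) = -53.94 m.

ΔN = -54 m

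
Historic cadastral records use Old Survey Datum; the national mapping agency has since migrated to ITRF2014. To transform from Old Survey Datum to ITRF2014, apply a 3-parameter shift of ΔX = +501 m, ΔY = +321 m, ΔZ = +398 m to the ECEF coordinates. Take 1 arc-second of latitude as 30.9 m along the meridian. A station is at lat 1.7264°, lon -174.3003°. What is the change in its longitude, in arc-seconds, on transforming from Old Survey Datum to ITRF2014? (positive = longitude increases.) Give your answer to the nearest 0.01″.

Δλ = -8.73″

sin φ = 0.030127, cos φ = 0.999546, sin λ = -0.099315, cos λ = -0.995056.
East component: ΔE = −sin λ·ΔX + cos λ·ΔY = −(-0.099315)(501) + (-0.995056)(321) = -269.66 m.
1° of latitude spans 3600 × 30.90 = 111240 m; at latitude φ, 1° of longitude spans that × cos φ = 111189.5 m, so Δλ = -269.66 / 111189.5 × 3600 = -8.731″.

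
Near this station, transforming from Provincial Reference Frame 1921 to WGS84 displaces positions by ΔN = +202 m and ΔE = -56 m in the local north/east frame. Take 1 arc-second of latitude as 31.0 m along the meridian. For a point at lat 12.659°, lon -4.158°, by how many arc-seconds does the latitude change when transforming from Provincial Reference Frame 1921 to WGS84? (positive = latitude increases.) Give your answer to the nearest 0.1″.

Δφ = 6.5″

1″ of latitude = 31.00 m, so Δφ = 202.0 / 31.00 = 6.516″.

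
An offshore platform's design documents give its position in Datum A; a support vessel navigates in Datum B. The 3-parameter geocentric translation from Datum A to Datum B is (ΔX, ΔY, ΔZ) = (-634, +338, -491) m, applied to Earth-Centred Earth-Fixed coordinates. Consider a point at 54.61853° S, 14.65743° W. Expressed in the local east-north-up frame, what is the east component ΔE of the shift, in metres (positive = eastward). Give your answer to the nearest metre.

ΔE = 167 m

The local east axis at (φ, λ) is (−sin λ, cos λ, 0), so ΔE = −sin(-14.65743°)·(-634) + cos(-14.65743°)·338 = 166.57 m.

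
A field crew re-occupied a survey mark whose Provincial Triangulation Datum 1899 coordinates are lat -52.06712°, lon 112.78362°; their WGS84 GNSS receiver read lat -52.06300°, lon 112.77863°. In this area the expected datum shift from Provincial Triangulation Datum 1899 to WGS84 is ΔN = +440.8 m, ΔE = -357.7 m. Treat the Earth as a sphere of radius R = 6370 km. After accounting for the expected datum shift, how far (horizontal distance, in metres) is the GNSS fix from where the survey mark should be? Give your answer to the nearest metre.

Observed coordinate differences: Δφ = +0.00412°, Δλ = -0.00499°.
Converting to metres (1° lat = 111177 m, cos φ = 0.614738): observed ΔN = 458.1 m, observed ΔE = -341.0 m.
Subtracting the expected shift leaves a residual of 458.1 − (440.8) = 17.3 m north and -341.0 − (-357.7) = 16.7 m east.
Residual distance = √(17.3² + 16.7²) = 24.0 m.

24 m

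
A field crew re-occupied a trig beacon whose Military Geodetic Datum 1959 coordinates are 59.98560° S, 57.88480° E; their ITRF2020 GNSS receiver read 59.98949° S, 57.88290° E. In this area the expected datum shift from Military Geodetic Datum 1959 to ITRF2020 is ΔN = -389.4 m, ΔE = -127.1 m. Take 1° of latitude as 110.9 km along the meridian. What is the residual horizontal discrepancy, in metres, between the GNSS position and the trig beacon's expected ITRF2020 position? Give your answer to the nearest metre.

47 m

Observed coordinate differences: Δφ = -0.00389°, Δλ = -0.00190°.
Converting to metres (1° lat = 110900 m, cos φ = 0.500218): observed ΔN = -431.4 m, observed ΔE = -105.4 m.
Subtracting the expected shift leaves a residual of -431.4 − (-389.4) = -42.0 m north and -105.4 − (-127.1) = 21.7 m east.
Residual distance = √((-42.0)² + 21.7²) = 47.3 m.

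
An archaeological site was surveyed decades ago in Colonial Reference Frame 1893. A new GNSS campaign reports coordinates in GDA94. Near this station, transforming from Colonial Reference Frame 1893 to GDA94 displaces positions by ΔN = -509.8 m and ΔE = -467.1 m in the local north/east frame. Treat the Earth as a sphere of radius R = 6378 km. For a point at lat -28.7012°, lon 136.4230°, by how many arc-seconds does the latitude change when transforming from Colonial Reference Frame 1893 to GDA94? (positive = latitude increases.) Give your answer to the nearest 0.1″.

On a sphere of radius R, 1 rad of latitude = R, so Δφ = ΔN / R = -509.8 / 6378000 = -7.9931e-05 rad = -16.487″.

Δφ = -16.5″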